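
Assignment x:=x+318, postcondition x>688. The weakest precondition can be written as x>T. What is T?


Formula: wp(x:=E, P) = P[E/x] (substitute E for x in postcondition)
Step 1: Postcondition: x>688
Step 2: Substitute x+318 for x: x+318>688
Step 3: Solve for x: x > 688-318 = 370

370


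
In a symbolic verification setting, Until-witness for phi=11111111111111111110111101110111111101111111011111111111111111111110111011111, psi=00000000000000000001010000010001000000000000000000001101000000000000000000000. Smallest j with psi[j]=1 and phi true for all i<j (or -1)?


(phi U psi) at 0: need smallest j with psi[j]=1 and phi[i]=1 for all i in [0,j).
Scan from step 0:
  step 0: phi=1, psi=0 -> continue
  step 1: phi=1, psi=0 -> continue
  step 2: phi=1, psi=0 -> continue
  step 3: phi=1, psi=0 -> continue
  step 19: psi=1 and phi held for [0,19) -> witness found
Witness step = 19

19


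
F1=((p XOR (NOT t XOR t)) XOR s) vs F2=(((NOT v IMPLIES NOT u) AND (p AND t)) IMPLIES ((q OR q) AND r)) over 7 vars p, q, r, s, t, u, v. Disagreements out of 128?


F1 = ((p XOR (NOT t XOR t)) XOR s)
F2 = (((NOT v IMPLIES NOT u) AND (p AND t)) IMPLIES ((q OR q) AND r))
Evaluate both on each of 128 rows (bits = p,q,r,s,t,u,v):
  row 0 [0000000]: F1=1 F2=1 -> 0
  row 1 [0000001]: F1=1 F2=1 -> 0
  row 2 [0000010]: F1=1 F2=1 -> 0
  row 3 [0000011]: F1=1 F2=1 -> 0
  row 4 [0000100]: F1=1 F2=1 -> 0
  (every remaining row is evaluated the same way; all 128 results are listed next)
Full result column, 8 rows per line (p,q,r,s fixed per line; t,u,v runs 000..111 left to right):
  rows 0-7 [p,q,r,s=0000]: 00000000  (ones: 0)
  rows 8-15 [p,q,r,s=0001]: 11111111  (ones: 8)
  rows 16-23 [p,q,r,s=0010]: 00000000  (ones: 0)
  rows 24-31 [p,q,r,s=0011]: 11111111  (ones: 8)
  rows 32-39 [p,q,r,s=0100]: 00000000  (ones: 0)
  rows 40-47 [p,q,r,s=0101]: 11111111  (ones: 8)
  rows 48-55 [p,q,r,s=0110]: 00000000  (ones: 0)
  rows 56-63 [p,q,r,s=0111]: 11111111  (ones: 8)
  rows 64-71 [p,q,r,s=1000]: 11110010  (ones: 5)
  rows 72-79 [p,q,r,s=1001]: 00001101  (ones: 3)
  rows 80-87 [p,q,r,s=1010]: 11110010  (ones: 5)
  rows 88-95 [p,q,r,s=1011]: 00001101  (ones: 3)
  rows 96-103 [p,q,r,s=1100]: 11110010  (ones: 5)
  rows 104-111 [p,q,r,s=1101]: 00001101  (ones: 3)
  rows 112-119 [p,q,r,s=1110]: 11111111  (ones: 8)
  rows 120-127 [p,q,r,s=1111]: 00000000  (ones: 0)
Disagreements = 0+8+0+8+0+8+0+8+5+3+5+3+5+3+8+0 = 64

64


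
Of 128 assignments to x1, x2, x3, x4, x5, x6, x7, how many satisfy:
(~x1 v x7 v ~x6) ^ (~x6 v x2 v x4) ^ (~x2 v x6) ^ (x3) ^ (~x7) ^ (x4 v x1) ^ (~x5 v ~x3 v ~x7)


CNF with 7 clauses over 7 vars (128 assignments).
An assignment satisfies CNF iff every clause has >=1 true literal.
Check each row (bits = x1,x2,x3,x4,x5,x6,x7; clause T/F shown):
  row 0 [0000000]: clauses=TTTFTFT -> 0
  row 1 [0000001]: clauses=TTTFFFT -> 0
  row 2 [0000010]: clauses=TFTFTFT -> 0
  row 3 [0000011]: clauses=TFTFFFT -> 0
  row 4 [0000100]: clauses=TTTFTFT -> 0
  (every remaining row is evaluated the same way; all 128 results are listed next)
Full result column, 8 rows per line (x1,x2,x3,x4 fixed per line; x5,x6,x7 runs 000..111 left to right):
  rows 0-7 [x1,x2,x3,x4=0000]: 00000000  (ones: 0)
  rows 8-15 [x1,x2,x3,x4=0001]: 00000000  (ones: 0)
  rows 16-23 [x1,x2,x3,x4=0010]: 00000000  (ones: 0)
  rows 24-31 [x1,x2,x3,x4=0011]: 10101010  (ones: 4)
  rows 32-39 [x1,x2,x3,x4=0100]: 00000000  (ones: 0)
  rows 40-47 [x1,x2,x3,x4=0101]: 00000000  (ones: 0)
  rows 48-55 [x1,x2,x3,x4=0110]: 00000000  (ones: 0)
  rows 56-63 [x1,x2,x3,x4=0111]: 00100010  (ones: 2)
  rows 64-71 [x1,x2,x3,x4=1000]: 00000000  (ones: 0)
  rows 72-79 [x1,x2,x3,x4=1001]: 00000000  (ones: 0)
  rows 80-87 [x1,x2,x3,x4=1010]: 10001000  (ones: 2)
  rows 88-95 [x1,x2,x3,x4=1011]: 10001000  (ones: 2)
  rows 96-103 [x1,x2,x3,x4=1100]: 00000000  (ones: 0)
  rows 104-111 [x1,x2,x3,x4=1101]: 00000000  (ones: 0)
  rows 112-119 [x1,x2,x3,x4=1110]: 00000000  (ones: 0)
  rows 120-127 [x1,x2,x3,x4=1111]: 00000000  (ones: 0)
Satisfying assignments = 0+0+0+4+0+0+0+2+0+0+2+2+0+0+0+0 = 10

10


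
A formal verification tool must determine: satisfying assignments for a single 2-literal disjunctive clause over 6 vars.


Step 1: Total=2^6=64
Step 2: Unsat when all 2 false: 2^4=16
Step 3: Sat=64-16=48

48


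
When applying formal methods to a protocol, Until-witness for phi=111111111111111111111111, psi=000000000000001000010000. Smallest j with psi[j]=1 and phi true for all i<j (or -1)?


(phi U psi) at 0: need smallest j with psi[j]=1 and phi[i]=1 for all i in [0,j).
Scan from step 0:
  step 0: phi=1, psi=0 -> continue
  step 1: phi=1, psi=0 -> continue
  step 2: phi=1, psi=0 -> continue
  step 3: phi=1, psi=0 -> continue
  step 14: psi=1 and phi held for [0,14) -> witness found
Witness step = 14

14


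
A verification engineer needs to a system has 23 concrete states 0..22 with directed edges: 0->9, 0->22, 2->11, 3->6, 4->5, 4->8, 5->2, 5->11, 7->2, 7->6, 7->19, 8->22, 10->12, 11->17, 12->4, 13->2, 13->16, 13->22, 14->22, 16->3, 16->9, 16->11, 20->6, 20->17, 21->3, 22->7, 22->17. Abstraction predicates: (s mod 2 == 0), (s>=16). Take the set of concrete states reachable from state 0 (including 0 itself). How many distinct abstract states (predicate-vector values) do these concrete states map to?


BFS from 0:
Concrete reachable: {0, 2, 6, 7, 9, 11, 17, 19, 22}
Abstract via predicates (s mod 2 == 0), (s>=16):
  (0,0) <- {7, 9, 11}
  (0,1) <- {17, 19}
  (1,0) <- {0, 2, 6}
  (1,1) <- {22}
Distinct abstract states = 4

4


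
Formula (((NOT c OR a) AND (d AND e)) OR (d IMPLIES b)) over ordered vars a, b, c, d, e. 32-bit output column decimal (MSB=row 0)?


Formula: (((NOT c OR a) AND (d AND e)) OR (d IMPLIES b)) over a, b, c, d, e (32 rows)
Evaluate each row (bits = a,b,c,d,e, MSB first):
  row 0 [00000]: (((NOT 0 OR 0) AND (0 AND 0)) OR (0 IMPLIES 0)) -> 1
  row 1 [00001]: (((NOT 0 OR 0) AND (0 AND 1)) OR (0 IMPLIES 0)) -> 1
  row 2 [00010]: (((NOT 0 OR 0) AND (1 AND 0)) OR (1 IMPLIES 0)) -> 0
  row 3 [00011]: (((NOT 0 OR 0) AND (1 AND 1)) OR (1 IMPLIES 0)) -> 1
  row 4 [00100]: (((NOT 1 OR 0) AND (0 AND 0)) OR (0 IMPLIES 0)) -> 1
  row 5 [00101]: (((NOT 1 OR 0) AND (0 AND 1)) OR (0 IMPLIES 0)) -> 1
  row 6 [00110]: (((NOT 1 OR 0) AND (1 AND 0)) OR (1 IMPLIES 0)) -> 0
  row 7 [00111]: (((NOT 1 OR 0) AND (1 AND 1)) OR (1 IMPLIES 0)) -> 0
  row 8 [01000]: (((NOT 0 OR 0) AND (0 AND 0)) OR (0 IMPLIES 1)) -> 1
  row 9 [01001]: (((NOT 0 OR 0) AND (0 AND 1)) OR (0 IMPLIES 1)) -> 1
  row 10 [01010]: (((NOT 0 OR 0) AND (1 AND 0)) OR (1 IMPLIES 1)) -> 1
  row 11 [01011]: (((NOT 0 OR 0) AND (1 AND 1)) OR (1 IMPLIES 1)) -> 1
  row 12 [01100]: (((NOT 1 OR 0) AND (0 AND 0)) OR (0 IMPLIES 1)) -> 1
  row 13 [01101]: (((NOT 1 OR 0) AND (0 AND 1)) OR (0 IMPLIES 1)) -> 1
  row 14 [01110]: (((NOT 1 OR 0) AND (1 AND 0)) OR (1 IMPLIES 1)) -> 1
  row 15 [01111]: (((NOT 1 OR 0) AND (1 AND 1)) OR (1 IMPLIES 1)) -> 1
  row 16 [10000]: (((NOT 0 OR 1) AND (0 AND 0)) OR (0 IMPLIES 0)) -> 1
  row 17 [10001]: (((NOT 0 OR 1) AND (0 AND 1)) OR (0 IMPLIES 0)) -> 1
  row 18 [10010]: (((NOT 0 OR 1) AND (1 AND 0)) OR (1 IMPLIES 0)) -> 0
  row 19 [10011]: (((NOT 0 OR 1) AND (1 AND 1)) OR (1 IMPLIES 0)) -> 1
  row 20 [10100]: (((NOT 1 OR 1) AND (0 AND 0)) OR (0 IMPLIES 0)) -> 1
  row 21 [10101]: (((NOT 1 OR 1) AND (0 AND 1)) OR (0 IMPLIES 0)) -> 1
  row 22 [10110]: (((NOT 1 OR 1) AND (1 AND 0)) OR (1 IMPLIES 0)) -> 0
  row 23 [10111]: (((NOT 1 OR 1) AND (1 AND 1)) OR (1 IMPLIES 0)) -> 1
  row 24 [11000]: (((NOT 0 OR 1) AND (0 AND 0)) OR (0 IMPLIES 1)) -> 1
  row 25 [11001]: (((NOT 0 OR 1) AND (0 AND 1)) OR (0 IMPLIES 1)) -> 1
  row 26 [11010]: (((NOT 0 OR 1) AND (1 AND 0)) OR (1 IMPLIES 1)) -> 1
  row 27 [11011]: (((NOT 0 OR 1) AND (1 AND 1)) OR (1 IMPLIES 1)) -> 1
  row 28 [11100]: (((NOT 1 OR 1) AND (0 AND 0)) OR (0 IMPLIES 1)) -> 1
  row 29 [11101]: (((NOT 1 OR 1) AND (0 AND 1)) OR (0 IMPLIES 1)) -> 1
  row 30 [11110]: (((NOT 1 OR 1) AND (1 AND 0)) OR (1 IMPLIES 1)) -> 1
  row 31 [11111]: (((NOT 1 OR 1) AND (1 AND 1)) OR (1 IMPLIES 1)) -> 1
Full result column, 4 rows per line (a,b,c fixed per line; d,e runs 00..11 left to right):
  rows 0-3 [a,b,c=000]: 1101  = hex D
  rows 4-7 [a,b,c=001]: 1100  = hex C
  rows 8-11 [a,b,c=010]: 1111  = hex F
  rows 12-15 [a,b,c=011]: 1111  = hex F
  rows 16-19 [a,b,c=100]: 1101  = hex D
  rows 20-23 [a,b,c=101]: 1101  = hex D
  rows 24-27 [a,b,c=110]: 1111  = hex F
  rows 28-31 [a,b,c=111]: 1111  = hex F
Output column (row 0 .. row 31) = 11011100111111111101110111111111
Output column grouped in 4s = 1101 1100 1111 1111 1101 1101 1111 1111 = 0xDCFFDDFF
Convert to decimal digit by digit (value = value*16 + digit):
  D -> 13
  13*16 + 12 (C) = 220
  220*16 + 15 (F) = 3535
  3535*16 + 15 (F) = 56575
  56575*16 + 13 (D) = 905213
  905213*16 + 13 (D) = 14483421
  14483421*16 + 15 (F) = 231734751
  231734751*16 + 15 (F) = 3707756031
Decimal = 3707756031

3707756031


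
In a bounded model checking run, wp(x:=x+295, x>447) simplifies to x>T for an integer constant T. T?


Formula: wp(x:=E, P) = P[E/x] (substitute E for x in postcondition)
Step 1: Postcondition: x>447
Step 2: Substitute x+295 for x: x+295>447
Step 3: Solve for x: x > 447-295 = 152

152


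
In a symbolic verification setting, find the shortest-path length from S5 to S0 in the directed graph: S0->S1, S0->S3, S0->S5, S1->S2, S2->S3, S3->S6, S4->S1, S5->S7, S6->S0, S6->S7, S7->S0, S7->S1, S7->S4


BFS layer-by-layer from S5:
  dist 0: {S5}
  dist 1: {S7}
  dist 2: {S0, S1, S4}
  -> S0 reached at distance 2
Shortest path length = 2

2


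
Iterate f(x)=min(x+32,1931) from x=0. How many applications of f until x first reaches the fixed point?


Step 1: x=0, cap=1931, increment=32
Step 2: x grows by 32 each step until capped at 1931; fixed point is x=1931
Step 3: iterations = ceil(1931/32) = 61

61


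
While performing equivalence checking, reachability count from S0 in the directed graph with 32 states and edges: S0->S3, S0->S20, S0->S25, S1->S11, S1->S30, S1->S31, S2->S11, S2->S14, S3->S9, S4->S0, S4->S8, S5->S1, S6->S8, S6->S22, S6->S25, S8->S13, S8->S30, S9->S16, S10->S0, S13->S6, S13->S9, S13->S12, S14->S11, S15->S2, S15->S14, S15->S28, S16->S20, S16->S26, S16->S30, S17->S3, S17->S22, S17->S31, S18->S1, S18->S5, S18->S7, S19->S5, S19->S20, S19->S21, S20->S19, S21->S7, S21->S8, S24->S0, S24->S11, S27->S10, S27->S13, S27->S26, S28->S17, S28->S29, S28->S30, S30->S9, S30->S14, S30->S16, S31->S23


BFS from S0:
  layer 0: {S0}
  layer 1: {S3, S20, S25}
  layer 2: {S9, S19}
  layer 3: {S5, S16, S21}
  layer 4: {S1, S7, S8, S26, S30}
  layer 5: {S11, S13, S14, S31}
  layer 6: {S6, S12, S23}
  layer 7: {S22}
Reachable set: {S0, S1, S3, S5, S6, S7, S8, S9, S11, S12, S13, S14, S16, S19, S20, S21, S22, S23, S25, S26, S30, S31}
Count = 22

22


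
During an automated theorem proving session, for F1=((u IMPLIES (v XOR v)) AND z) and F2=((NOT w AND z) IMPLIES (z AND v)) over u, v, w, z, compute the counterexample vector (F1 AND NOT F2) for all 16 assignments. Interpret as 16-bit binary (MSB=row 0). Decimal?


F1 = ((u IMPLIES (v XOR v)) AND z)
F2 = ((NOT w AND z) IMPLIES (z AND v))
Counterexample to F1=>F2 is where F1=1 and F2=0.
Evaluate each row (bits = u,v,w,z, MSB first):
  row 0 [0000]: F1=0 F2=1 -> F1&~F2 -> 0
  row 1 [0001]: F1=1 F2=0 -> F1&~F2 -> 1
  row 2 [0010]: F1=0 F2=1 -> F1&~F2 -> 0
  row 3 [0011]: F1=1 F2=1 -> F1&~F2 -> 0
  row 4 [0100]: F1=0 F2=1 -> F1&~F2 -> 0
  row 5 [0101]: F1=1 F2=1 -> F1&~F2 -> 0
  row 6 [0110]: F1=0 F2=1 -> F1&~F2 -> 0
  row 7 [0111]: F1=1 F2=1 -> F1&~F2 -> 0
  row 8 [1000]: F1=0 F2=1 -> F1&~F2 -> 0
  row 9 [1001]: F1=0 F2=0 -> F1&~F2 -> 0
  row 10 [1010]: F1=0 F2=1 -> F1&~F2 -> 0
  row 11 [1011]: F1=0 F2=1 -> F1&~F2 -> 0
  row 12 [1100]: F1=0 F2=1 -> F1&~F2 -> 0
  row 13 [1101]: F1=0 F2=1 -> F1&~F2 -> 0
  row 14 [1110]: F1=0 F2=1 -> F1&~F2 -> 0
  row 15 [1111]: F1=0 F2=1 -> F1&~F2 -> 0
Full result column, 4 rows per line (u,v fixed per line; w,z runs 00..11 left to right):
  rows 0-3 [u,v=00]: 0100  = hex 4
  rows 4-7 [u,v=01]: 0000  = hex 0
  rows 8-11 [u,v=10]: 0000  = hex 0
  rows 12-15 [u,v=11]: 0000  = hex 0
Counterexample vector (row 0 .. row 15) = 0100000000000000
Output column grouped in 4s = 0100 0000 0000 0000 = 0x4000
Convert to decimal digit by digit (value = value*16 + digit):
  4 -> 4
  4*16 + 0 = 64
  64*16 + 0 = 1024
  1024*16 + 0 = 16384
Decimal = 16384

16384


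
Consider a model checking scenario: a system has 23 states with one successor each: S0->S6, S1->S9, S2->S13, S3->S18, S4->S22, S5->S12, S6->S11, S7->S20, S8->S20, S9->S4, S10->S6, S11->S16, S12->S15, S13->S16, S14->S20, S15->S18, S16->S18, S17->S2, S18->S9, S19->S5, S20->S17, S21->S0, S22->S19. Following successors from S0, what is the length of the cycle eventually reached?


Trace from S0 until a state repeats:
  S0 -> S6 -> S11 -> S16 -> S18 -> S9 -> S4 -> S22 -> S19 -> S5 -> S12 -> S15 -> S18
S18 first seen at step 4, revisited at step 12.
Cycle length = 12 - 4 = 8

8


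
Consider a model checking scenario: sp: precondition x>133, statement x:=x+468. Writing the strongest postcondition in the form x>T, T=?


Formula: sp(P, x:=E) = exists old_x. (x = E[old_x/x]) AND P[old_x/x] (old_x is the value of x before the assignment; eliminate old_x by solving x = E[old_x/x] for old_x)
Step 1: Precondition P: x>133, i.e. old_x > 133
Step 2: Assignment gives x = old_x + 468, so old_x = x - 468
Step 3: Substitute into P: x - 468 > 133
Step 4: Simplify: x > 133+468 = 601

601


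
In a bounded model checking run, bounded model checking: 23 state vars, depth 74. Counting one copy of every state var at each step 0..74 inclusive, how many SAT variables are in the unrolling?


BMC unrolls to depth k, creating one copy of each state var for steps 0..k.
Step count = 74 + 1 = 75 (steps 0 through 74)
Vars per step = 23
Total = 23 * 75 = 1725

1725


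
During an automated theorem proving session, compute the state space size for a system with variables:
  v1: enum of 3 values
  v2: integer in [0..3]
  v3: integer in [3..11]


State space = product of domain sizes of all variables.
Domain sizes:
  v1 (enum of 3 values): 3
  v2 (integer in [0..3]): 4
  v3 (integer in [3..11]): 9
Product = 3 * 4 * 9 = 108

108


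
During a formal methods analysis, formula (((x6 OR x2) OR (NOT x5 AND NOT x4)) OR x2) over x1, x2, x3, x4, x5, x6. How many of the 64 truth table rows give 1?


Formula: (((x6 OR x2) OR (NOT x5 AND NOT x4)) OR x2) over 6 vars (64 rows)
Evaluate each row (x1, x2, x3, x4, x5, x6 as bits, MSB first):
  row 0 [000000]: (((0 OR 0) OR (NOT 0 AND NOT 0)) OR 0) -> 1
  row 1 [000001]: (((1 OR 0) OR (NOT 0 AND NOT 0)) OR 0) -> 1
  row 2 [000010]: (((0 OR 0) OR (NOT 1 AND NOT 0)) OR 0) -> 0
  row 3 [000011]: (((1 OR 0) OR (NOT 1 AND NOT 0)) OR 0) -> 1
  row 4 [000100]: (((0 OR 0) OR (NOT 0 AND NOT 1)) OR 0) -> 0
  (every remaining row is evaluated the same way; all 64 results are listed next)
Full result column, 8 rows per line (x1,x2,x3 fixed per line; x4,x5,x6 runs 000..111 left to right):
  rows 0-7 [x1,x2,x3=000]: 11010101  (ones: 5)
  rows 8-15 [x1,x2,x3=001]: 11010101  (ones: 5)
  rows 16-23 [x1,x2,x3=010]: 11111111  (ones: 8)
  rows 24-31 [x1,x2,x3=011]: 11111111  (ones: 8)
  rows 32-39 [x1,x2,x3=100]: 11010101  (ones: 5)
  rows 40-47 [x1,x2,x3=101]: 11010101  (ones: 5)
  rows 48-55 [x1,x2,x3=110]: 11111111  (ones: 8)
  rows 56-63 [x1,x2,x3=111]: 11111111  (ones: 8)
Count of 1-rows = 5+5+8+8+5+5+8+8 = 52

52


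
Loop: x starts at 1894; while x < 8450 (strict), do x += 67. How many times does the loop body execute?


Step 1: x goes from 1894 toward 8450 by 67; the body runs while x<8450, so iterations = ceil((bound-start)/step)
Step 2: Distance=6556
Step 3: ceil(6556/67)=98

98


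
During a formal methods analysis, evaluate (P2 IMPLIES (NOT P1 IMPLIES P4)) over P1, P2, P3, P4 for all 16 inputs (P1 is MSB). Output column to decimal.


Formula: (P2 IMPLIES (NOT P1 IMPLIES P4)) over P1, P2, P3, P4 (16 rows)
Evaluate each row (bits = P1,P2,P3,P4, MSB first):
  row 0 [0000]: (0 IMPLIES (NOT 0 IMPLIES 0)) -> 1
  row 1 [0001]: (0 IMPLIES (NOT 0 IMPLIES 1)) -> 1
  row 2 [0010]: (0 IMPLIES (NOT 0 IMPLIES 0)) -> 1
  row 3 [0011]: (0 IMPLIES (NOT 0 IMPLIES 1)) -> 1
  row 4 [0100]: (1 IMPLIES (NOT 0 IMPLIES 0)) -> 0
  row 5 [0101]: (1 IMPLIES (NOT 0 IMPLIES 1)) -> 1
  row 6 [0110]: (1 IMPLIES (NOT 0 IMPLIES 0)) -> 0
  row 7 [0111]: (1 IMPLIES (NOT 0 IMPLIES 1)) -> 1
  row 8 [1000]: (0 IMPLIES (NOT 1 IMPLIES 0)) -> 1
  row 9 [1001]: (0 IMPLIES (NOT 1 IMPLIES 1)) -> 1
  row 10 [1010]: (0 IMPLIES (NOT 1 IMPLIES 0)) -> 1
  row 11 [1011]: (0 IMPLIES (NOT 1 IMPLIES 1)) -> 1
  row 12 [1100]: (1 IMPLIES (NOT 1 IMPLIES 0)) -> 1
  row 13 [1101]: (1 IMPLIES (NOT 1 IMPLIES 1)) -> 1
  row 14 [1110]: (1 IMPLIES (NOT 1 IMPLIES 0)) -> 1
  row 15 [1111]: (1 IMPLIES (NOT 1 IMPLIES 1)) -> 1
Full result column, 4 rows per line (P1,P2 fixed per line; P3,P4 runs 00..11 left to right):
  rows 0-3 [P1,P2=00]: 1111  = hex F
  rows 4-7 [P1,P2=01]: 0101  = hex 5
  rows 8-11 [P1,P2=10]: 1111  = hex F
  rows 12-15 [P1,P2=11]: 1111  = hex F
Output column (row 0 .. row 15) = 1111010111111111
Output column grouped in 4s = 1111 0101 1111 1111 = 0xF5FF
Convert to decimal digit by digit (value = value*16 + digit):
  F -> 15
  15*16 + 5 = 245
  245*16 + 15 (F) = 3935
  3935*16 + 15 (F) = 62975
Decimal = 62975

62975


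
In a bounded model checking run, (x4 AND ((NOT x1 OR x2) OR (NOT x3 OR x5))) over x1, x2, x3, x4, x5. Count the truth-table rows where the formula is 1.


Formula: (x4 AND ((NOT x1 OR x2) OR (NOT x3 OR x5))) over 5 vars (32 rows)
Evaluate each row (x1, x2, x3, x4, x5 as bits, MSB first):
  row 0 [00000]: (0 AND ((NOT 0 OR 0) OR (NOT 0 OR 0))) -> 0
  row 1 [00001]: (0 AND ((NOT 0 OR 0) OR (NOT 0 OR 1))) -> 0
  row 2 [00010]: (1 AND ((NOT 0 OR 0) OR (NOT 0 OR 0))) -> 1
  row 3 [00011]: (1 AND ((NOT 0 OR 0) OR (NOT 0 OR 1))) -> 1
  row 4 [00100]: (0 AND ((NOT 0 OR 0) OR (NOT 1 OR 0))) -> 0
  row 5 [00101]: (0 AND ((NOT 0 OR 0) OR (NOT 1 OR 1))) -> 0
  row 6 [00110]: (1 AND ((NOT 0 OR 0) OR (NOT 1 OR 0))) -> 1
  row 7 [00111]: (1 AND ((NOT 0 OR 0) OR (NOT 1 OR 1))) -> 1
  row 8 [01000]: (0 AND ((NOT 0 OR 1) OR (NOT 0 OR 0))) -> 0
  row 9 [01001]: (0 AND ((NOT 0 OR 1) OR (NOT 0 OR 1))) -> 0
  row 10 [01010]: (1 AND ((NOT 0 OR 1) OR (NOT 0 OR 0))) -> 1
  row 11 [01011]: (1 AND ((NOT 0 OR 1) OR (NOT 0 OR 1))) -> 1
  row 12 [01100]: (0 AND ((NOT 0 OR 1) OR (NOT 1 OR 0))) -> 0
  row 13 [01101]: (0 AND ((NOT 0 OR 1) OR (NOT 1 OR 1))) -> 0
  row 14 [01110]: (1 AND ((NOT 0 OR 1) OR (NOT 1 OR 0))) -> 1
  row 15 [01111]: (1 AND ((NOT 0 OR 1) OR (NOT 1 OR 1))) -> 1
  row 16 [10000]: (0 AND ((NOT 1 OR 0) OR (NOT 0 OR 0))) -> 0
  row 17 [10001]: (0 AND ((NOT 1 OR 0) OR (NOT 0 OR 1))) -> 0
  row 18 [10010]: (1 AND ((NOT 1 OR 0) OR (NOT 0 OR 0))) -> 1
  row 19 [10011]: (1 AND ((NOT 1 OR 0) OR (NOT 0 OR 1))) -> 1
  row 20 [10100]: (0 AND ((NOT 1 OR 0) OR (NOT 1 OR 0))) -> 0
  row 21 [10101]: (0 AND ((NOT 1 OR 0) OR (NOT 1 OR 1))) -> 0
  row 22 [10110]: (1 AND ((NOT 1 OR 0) OR (NOT 1 OR 0))) -> 0
  row 23 [10111]: (1 AND ((NOT 1 OR 0) OR (NOT 1 OR 1))) -> 1
  row 24 [11000]: (0 AND ((NOT 1 OR 1) OR (NOT 0 OR 0))) -> 0
  row 25 [11001]: (0 AND ((NOT 1 OR 1) OR (NOT 0 OR 1))) -> 0
  row 26 [11010]: (1 AND ((NOT 1 OR 1) OR (NOT 0 OR 0))) -> 1
  row 27 [11011]: (1 AND ((NOT 1 OR 1) OR (NOT 0 OR 1))) -> 1
  row 28 [11100]: (0 AND ((NOT 1 OR 1) OR (NOT 1 OR 0))) -> 0
  row 29 [11101]: (0 AND ((NOT 1 OR 1) OR (NOT 1 OR 1))) -> 0
  row 30 [11110]: (1 AND ((NOT 1 OR 1) OR (NOT 1 OR 0))) -> 1
  row 31 [11111]: (1 AND ((NOT 1 OR 1) OR (NOT 1 OR 1))) -> 1
Full result column, 8 rows per line (x1,x2 fixed per line; x3,x4,x5 runs 000..111 left to right):
  rows 0-7 [x1,x2=00]: 00110011  (ones: 4)
  rows 8-15 [x1,x2=01]: 00110011  (ones: 4)
  rows 16-23 [x1,x2=10]: 00110001  (ones: 3)
  rows 24-31 [x1,x2=11]: 00110011  (ones: 4)
Count of 1-rows = 4+4+3+4 = 15

15


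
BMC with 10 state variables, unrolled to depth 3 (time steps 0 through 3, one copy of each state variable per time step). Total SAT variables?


BMC unrolls to depth k, creating one copy of each state var for steps 0..k.
Step count = 3 + 1 = 4 (steps 0 through 3)
Vars per step = 10
Total = 10 * 4 = 40

40


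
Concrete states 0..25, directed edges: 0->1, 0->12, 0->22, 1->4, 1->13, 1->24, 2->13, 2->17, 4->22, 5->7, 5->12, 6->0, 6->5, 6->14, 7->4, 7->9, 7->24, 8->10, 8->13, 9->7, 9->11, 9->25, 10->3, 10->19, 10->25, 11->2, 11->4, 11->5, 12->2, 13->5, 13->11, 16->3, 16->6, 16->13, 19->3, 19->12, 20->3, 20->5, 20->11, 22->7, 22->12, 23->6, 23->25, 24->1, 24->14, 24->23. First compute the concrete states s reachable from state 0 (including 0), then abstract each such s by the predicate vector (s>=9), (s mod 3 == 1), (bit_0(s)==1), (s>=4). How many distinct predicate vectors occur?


BFS from 0:
Concrete reachable: {0, 1, 2, 4, 5, 6, 7, 9, 11, 12, 13, 14, 17, 22, 23, 24, 25}
Abstract via predicates (s>=9), (s mod 3 == 1), (bit_0(s)==1), (s>=4):
  (0,0,0,0) <- {0, 2}
  (0,0,0,1) <- {6}
  (0,0,1,1) <- {5}
  (0,1,0,1) <- {4}
  (0,1,1,0) <- {1}
  (0,1,1,1) <- {7}
  (1,0,0,1) <- {12, 14, 24}
  (1,0,1,1) <- {9, 11, 17, 23}
  (1,1,0,1) <- {22}
  (1,1,1,1) <- {13, 25}
Distinct abstract states = 10

10


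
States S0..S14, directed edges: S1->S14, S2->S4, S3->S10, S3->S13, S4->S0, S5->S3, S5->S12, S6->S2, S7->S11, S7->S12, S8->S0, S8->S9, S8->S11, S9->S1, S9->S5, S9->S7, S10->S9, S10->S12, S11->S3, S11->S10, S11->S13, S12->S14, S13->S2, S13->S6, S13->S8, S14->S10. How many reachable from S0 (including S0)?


BFS from S0:
  layer 0: {S0}
Reachable set: {S0}
Count = 1

1


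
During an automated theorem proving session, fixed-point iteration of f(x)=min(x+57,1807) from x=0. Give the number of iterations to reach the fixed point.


Step 1: x=0, cap=1807, increment=57
Step 2: x grows by 57 each step until capped at 1807; fixed point is x=1807
Step 3: iterations = ceil(1807/57) = 32

32


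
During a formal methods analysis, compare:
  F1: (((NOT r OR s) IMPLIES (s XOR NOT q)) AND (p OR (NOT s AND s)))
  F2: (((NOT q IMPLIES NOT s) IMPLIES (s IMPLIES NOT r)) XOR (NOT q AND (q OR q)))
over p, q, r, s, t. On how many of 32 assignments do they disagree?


F1 = (((NOT r OR s) IMPLIES (s XOR NOT q)) AND (p OR (NOT s AND s)))
F2 = (((NOT q IMPLIES NOT s) IMPLIES (s IMPLIES NOT r)) XOR (NOT q AND (q OR q)))
Evaluate both on each of 32 rows (bits = p,q,r,s,t):
  row 0 [00000]: F1=0 F2=1 (differ) -> 1
  row 1 [00001]: F1=0 F2=1 (differ) -> 1
  row 2 [00010]: F1=0 F2=1 (differ) -> 1
  row 3 [00011]: F1=0 F2=1 (differ) -> 1
  row 4 [00100]: F1=0 F2=1 (differ) -> 1
  row 5 [00101]: F1=0 F2=1 (differ) -> 1
  row 6 [00110]: F1=0 F2=1 (differ) -> 1
  row 7 [00111]: F1=0 F2=1 (differ) -> 1
  row 8 [01000]: F1=0 F2=1 (differ) -> 1
  row 9 [01001]: F1=0 F2=1 (differ) -> 1
  row 10 [01010]: F1=0 F2=1 (differ) -> 1
  row 11 [01011]: F1=0 F2=1 (differ) -> 1
  row 12 [01100]: F1=0 F2=1 (differ) -> 1
  row 13 [01101]: F1=0 F2=1 (differ) -> 1
  row 14 [01110]: F1=0 F2=0 -> 0
  row 15 [01111]: F1=0 F2=0 -> 0
  row 16 [10000]: F1=1 F2=1 -> 0
  row 17 [10001]: F1=1 F2=1 -> 0
  row 18 [10010]: F1=0 F2=1 (differ) -> 1
  row 19 [10011]: F1=0 F2=1 (differ) -> 1
  row 20 [10100]: F1=1 F2=1 -> 0
  row 21 [10101]: F1=1 F2=1 -> 0
  row 22 [10110]: F1=0 F2=1 (differ) -> 1
  row 23 [10111]: F1=0 F2=1 (differ) -> 1
  row 24 [11000]: F1=0 F2=1 (differ) -> 1
  row 25 [11001]: F1=0 F2=1 (differ) -> 1
  row 26 [11010]: F1=1 F2=1 -> 0
  row 27 [11011]: F1=1 F2=1 -> 0
  row 28 [11100]: F1=1 F2=1 -> 0
  row 29 [11101]: F1=1 F2=1 -> 0
  row 30 [11110]: F1=1 F2=0 (differ) -> 1
  row 31 [11111]: F1=1 F2=0 (differ) -> 1
Full result column, 8 rows per line (p,q fixed per line; r,s,t runs 000..111 left to right):
  rows 0-7 [p,q=00]: 11111111  (ones: 8)
  rows 8-15 [p,q=01]: 11111100  (ones: 6)
  rows 16-23 [p,q=10]: 00110011  (ones: 4)
  rows 24-31 [p,q=11]: 11000011  (ones: 4)
Disagreements = 8+6+4+4 = 22

22


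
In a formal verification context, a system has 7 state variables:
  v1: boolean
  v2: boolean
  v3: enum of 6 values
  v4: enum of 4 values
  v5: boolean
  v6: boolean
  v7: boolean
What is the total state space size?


State space = product of domain sizes of all variables.
Domain sizes:
  v1 (boolean): 2
  v2 (boolean): 2
  v3 (enum of 6 values): 6
  v4 (enum of 4 values): 4
  v5 (boolean): 2
  v6 (boolean): 2
  v7 (boolean): 2
Product = 2 * 2 * 6 * 4 * 2 * 2 * 2 = 768

768


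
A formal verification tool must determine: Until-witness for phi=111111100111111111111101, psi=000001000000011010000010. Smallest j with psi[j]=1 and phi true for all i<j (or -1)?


(phi U psi) at 0: need smallest j with psi[j]=1 and phi[i]=1 for all i in [0,j).
Scan from step 0:
  step 0: phi=1, psi=0 -> continue
  step 1: phi=1, psi=0 -> continue
  step 2: phi=1, psi=0 -> continue
  step 3: phi=1, psi=0 -> continue
  step 5: psi=1 and phi held for [0,5) -> witness found
Witness step = 5

5


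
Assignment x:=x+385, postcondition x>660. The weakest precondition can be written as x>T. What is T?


Formula: wp(x:=E, P) = P[E/x] (substitute E for x in postcondition)
Step 1: Postcondition: x>660
Step 2: Substitute x+385 for x: x+385>660
Step 3: Solve for x: x > 660-385 = 275

275


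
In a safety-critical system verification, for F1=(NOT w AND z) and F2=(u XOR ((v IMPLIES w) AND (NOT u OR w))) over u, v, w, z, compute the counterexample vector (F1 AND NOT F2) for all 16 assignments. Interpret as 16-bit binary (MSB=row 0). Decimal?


F1 = (NOT w AND z)
F2 = (u XOR ((v IMPLIES w) AND (NOT u OR w)))
Counterexample to F1=>F2 is where F1=1 and F2=0.
Evaluate each row (bits = u,v,w,z, MSB first):
  row 0 [0000]: F1=0 F2=1 -> F1&~F2 -> 0
  row 1 [0001]: F1=1 F2=1 -> F1&~F2 -> 0
  row 2 [0010]: F1=0 F2=1 -> F1&~F2 -> 0
  row 3 [0011]: F1=0 F2=1 -> F1&~F2 -> 0
  row 4 [0100]: F1=0 F2=0 -> F1&~F2 -> 0
  row 5 [0101]: F1=1 F2=0 -> F1&~F2 -> 1
  row 6 [0110]: F1=0 F2=1 -> F1&~F2 -> 0
  row 7 [0111]: F1=0 F2=1 -> F1&~F2 -> 0
  row 8 [1000]: F1=0 F2=1 -> F1&~F2 -> 0
  row 9 [1001]: F1=1 F2=1 -> F1&~F2 -> 0
  row 10 [1010]: F1=0 F2=0 -> F1&~F2 -> 0
  row 11 [1011]: F1=0 F2=0 -> F1&~F2 -> 0
  row 12 [1100]: F1=0 F2=1 -> F1&~F2 -> 0
  row 13 [1101]: F1=1 F2=1 -> F1&~F2 -> 0
  row 14 [1110]: F1=0 F2=0 -> F1&~F2 -> 0
  row 15 [1111]: F1=0 F2=0 -> F1&~F2 -> 0
Full result column, 4 rows per line (u,v fixed per line; w,z runs 00..11 left to right):
  rows 0-3 [u,v=00]: 0000  = hex 0
  rows 4-7 [u,v=01]: 0100  = hex 4
  rows 8-11 [u,v=10]: 0000  = hex 0
  rows 12-15 [u,v=11]: 0000  = hex 0
Counterexample vector (row 0 .. row 15) = 0000010000000000
Output column grouped in 4s = 0000 0100 0000 0000 = 0x0400
Convert to decimal digit by digit (value = value*16 + digit):
  0 -> 0
  0*16 + 4 = 4
  4*16 + 0 = 64
  64*16 + 0 = 1024
Decimal = 1024

1024


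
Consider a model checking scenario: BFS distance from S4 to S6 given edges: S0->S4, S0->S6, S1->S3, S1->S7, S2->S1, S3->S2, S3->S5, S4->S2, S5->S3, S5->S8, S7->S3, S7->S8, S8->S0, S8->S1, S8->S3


BFS layer-by-layer from S4:
  dist 0: {S4}
  dist 1: {S2}
  dist 2: {S1}
  dist 3: {S3, S7}
  dist 4: {S5, S8}
  dist 5: {S0}
  dist 6: {S6}
  -> S6 reached at distance 6
Shortest path length = 6

6


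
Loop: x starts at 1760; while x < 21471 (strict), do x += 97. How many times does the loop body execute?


Step 1: x goes from 1760 toward 21471 by 97; the body runs while x<21471, so iterations = ceil((bound-start)/step)
Step 2: Distance=19711
Step 3: ceil(19711/97)=204

204


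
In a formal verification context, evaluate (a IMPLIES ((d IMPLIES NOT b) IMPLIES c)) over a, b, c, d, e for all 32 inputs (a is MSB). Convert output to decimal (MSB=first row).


Formula: (a IMPLIES ((d IMPLIES NOT b) IMPLIES c)) over a, b, c, d, e (32 rows)
Evaluate each row (bits = a,b,c,d,e, MSB first):
  row 0 [00000]: (0 IMPLIES ((0 IMPLIES NOT 0) IMPLIES 0)) -> 1
  row 1 [00001]: (0 IMPLIES ((0 IMPLIES NOT 0) IMPLIES 0)) -> 1
  row 2 [00010]: (0 IMPLIES ((1 IMPLIES NOT 0) IMPLIES 0)) -> 1
  row 3 [00011]: (0 IMPLIES ((1 IMPLIES NOT 0) IMPLIES 0)) -> 1
  row 4 [00100]: (0 IMPLIES ((0 IMPLIES NOT 0) IMPLIES 1)) -> 1
  row 5 [00101]: (0 IMPLIES ((0 IMPLIES NOT 0) IMPLIES 1)) -> 1
  row 6 [00110]: (0 IMPLIES ((1 IMPLIES NOT 0) IMPLIES 1)) -> 1
  row 7 [00111]: (0 IMPLIES ((1 IMPLIES NOT 0) IMPLIES 1)) -> 1
  row 8 [01000]: (0 IMPLIES ((0 IMPLIES NOT 1) IMPLIES 0)) -> 1
  row 9 [01001]: (0 IMPLIES ((0 IMPLIES NOT 1) IMPLIES 0)) -> 1
  row 10 [01010]: (0 IMPLIES ((1 IMPLIES NOT 1) IMPLIES 0)) -> 1
  row 11 [01011]: (0 IMPLIES ((1 IMPLIES NOT 1) IMPLIES 0)) -> 1
  row 12 [01100]: (0 IMPLIES ((0 IMPLIES NOT 1) IMPLIES 1)) -> 1
  row 13 [01101]: (0 IMPLIES ((0 IMPLIES NOT 1) IMPLIES 1)) -> 1
  row 14 [01110]: (0 IMPLIES ((1 IMPLIES NOT 1) IMPLIES 1)) -> 1
  row 15 [01111]: (0 IMPLIES ((1 IMPLIES NOT 1) IMPLIES 1)) -> 1
  row 16 [10000]: (1 IMPLIES ((0 IMPLIES NOT 0) IMPLIES 0)) -> 0
  row 17 [10001]: (1 IMPLIES ((0 IMPLIES NOT 0) IMPLIES 0)) -> 0
  row 18 [10010]: (1 IMPLIES ((1 IMPLIES NOT 0) IMPLIES 0)) -> 0
  row 19 [10011]: (1 IMPLIES ((1 IMPLIES NOT 0) IMPLIES 0)) -> 0
  row 20 [10100]: (1 IMPLIES ((0 IMPLIES NOT 0) IMPLIES 1)) -> 1
  row 21 [10101]: (1 IMPLIES ((0 IMPLIES NOT 0) IMPLIES 1)) -> 1
  row 22 [10110]: (1 IMPLIES ((1 IMPLIES NOT 0) IMPLIES 1)) -> 1
  row 23 [10111]: (1 IMPLIES ((1 IMPLIES NOT 0) IMPLIES 1)) -> 1
  row 24 [11000]: (1 IMPLIES ((0 IMPLIES NOT 1) IMPLIES 0)) -> 0
  row 25 [11001]: (1 IMPLIES ((0 IMPLIES NOT 1) IMPLIES 0)) -> 0
  row 26 [11010]: (1 IMPLIES ((1 IMPLIES NOT 1) IMPLIES 0)) -> 1
  row 27 [11011]: (1 IMPLIES ((1 IMPLIES NOT 1) IMPLIES 0)) -> 1
  row 28 [11100]: (1 IMPLIES ((0 IMPLIES NOT 1) IMPLIES 1)) -> 1
  row 29 [11101]: (1 IMPLIES ((0 IMPLIES NOT 1) IMPLIES 1)) -> 1
  row 30 [11110]: (1 IMPLIES ((1 IMPLIES NOT 1) IMPLIES 1)) -> 1
  row 31 [11111]: (1 IMPLIES ((1 IMPLIES NOT 1) IMPLIES 1)) -> 1
Full result column, 4 rows per line (a,b,c fixed per line; d,e runs 00..11 left to right):
  rows 0-3 [a,b,c=000]: 1111  = hex F
  rows 4-7 [a,b,c=001]: 1111  = hex F
  rows 8-11 [a,b,c=010]: 1111  = hex F
  rows 12-15 [a,b,c=011]: 1111  = hex F
  rows 16-19 [a,b,c=100]: 0000  = hex 0
  rows 20-23 [a,b,c=101]: 1111  = hex F
  rows 24-27 [a,b,c=110]: 0011  = hex 3
  rows 28-31 [a,b,c=111]: 1111  = hex F
Output column (row 0 .. row 31) = 11111111111111110000111100111111
Output column grouped in 4s = 1111 1111 1111 1111 0000 1111 0011 1111 = 0xFFFF0F3F
Convert to decimal digit by digit (value = value*16 + digit):
  F -> 15
  15*16 + 15 (F) = 255
  255*16 + 15 (F) = 4095
  4095*16 + 15 (F) = 65535
  65535*16 + 0 = 1048560
  1048560*16 + 15 (F) = 16776975
  16776975*16 + 3 = 268431603
  268431603*16 + 15 (F) = 4294905663
Decimal = 4294905663

4294905663


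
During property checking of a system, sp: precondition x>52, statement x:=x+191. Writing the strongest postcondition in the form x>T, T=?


Formula: sp(P, x:=E) = exists old_x. (x = E[old_x/x]) AND P[old_x/x] (old_x is the value of x before the assignment; eliminate old_x by solving x = E[old_x/x] for old_x)
Step 1: Precondition P: x>52, i.e. old_x > 52
Step 2: Assignment gives x = old_x + 191, so old_x = x - 191
Step 3: Substitute into P: x - 191 > 52
Step 4: Simplify: x > 52+191 = 243

243


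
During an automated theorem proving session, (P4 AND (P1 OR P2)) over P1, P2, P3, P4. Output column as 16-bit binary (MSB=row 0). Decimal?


Formula: (P4 AND (P1 OR P2)) over P1, P2, P3, P4 (16 rows)
Evaluate each row (bits = P1,P2,P3,P4, MSB first):
  row 0 [0000]: (0 AND (0 OR 0)) -> 0
  row 1 [0001]: (1 AND (0 OR 0)) -> 0
  row 2 [0010]: (0 AND (0 OR 0)) -> 0
  row 3 [0011]: (1 AND (0 OR 0)) -> 0
  row 4 [0100]: (0 AND (0 OR 1)) -> 0
  row 5 [0101]: (1 AND (0 OR 1)) -> 1
  row 6 [0110]: (0 AND (0 OR 1)) -> 0
  row 7 [0111]: (1 AND (0 OR 1)) -> 1
  row 8 [1000]: (0 AND (1 OR 0)) -> 0
  row 9 [1001]: (1 AND (1 OR 0)) -> 1
  row 10 [1010]: (0 AND (1 OR 0)) -> 0
  row 11 [1011]: (1 AND (1 OR 0)) -> 1
  row 12 [1100]: (0 AND (1 OR 1)) -> 0
  row 13 [1101]: (1 AND (1 OR 1)) -> 1
  row 14 [1110]: (0 AND (1 OR 1)) -> 0
  row 15 [1111]: (1 AND (1 OR 1)) -> 1
Full result column, 4 rows per line (P1,P2 fixed per line; P3,P4 runs 00..11 left to right):
  rows 0-3 [P1,P2=00]: 0000  = hex 0
  rows 4-7 [P1,P2=01]: 0101  = hex 5
  rows 8-11 [P1,P2=10]: 0101  = hex 5
  rows 12-15 [P1,P2=11]: 0101  = hex 5
Output column (row 0 .. row 15) = 0000010101010101
Output column grouped in 4s = 0000 0101 0101 0101 = 0x0555
Convert to decimal digit by digit (value = value*16 + digit):
  0 -> 0
  0*16 + 5 = 5
  5*16 + 5 = 85
  85*16 + 5 = 1365
Decimal = 1365

1365


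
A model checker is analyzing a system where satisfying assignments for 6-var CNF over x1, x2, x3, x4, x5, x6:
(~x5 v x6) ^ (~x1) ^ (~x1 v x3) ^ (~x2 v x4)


CNF with 4 clauses over 6 vars (64 assignments).
An assignment satisfies CNF iff every clause has >=1 true literal.
Check each row (bits = x1,x2,x3,x4,x5,x6; clause T/F shown):
  row 0 [000000]: clauses=TTTT -> 1
  row 1 [000001]: clauses=TTTT -> 1
  row 2 [000010]: clauses=FTTT -> 0
  row 3 [000011]: clauses=TTTT -> 1
  row 4 [000100]: clauses=TTTT -> 1
  (every remaining row is evaluated the same way; all 64 results are listed next)
Full result column, 8 rows per line (x1,x2,x3 fixed per line; x4,x5,x6 runs 000..111 left to right):
  rows 0-7 [x1,x2,x3=000]: 11011101  (ones: 6)
  rows 8-15 [x1,x2,x3=001]: 11011101  (ones: 6)
  rows 16-23 [x1,x2,x3=010]: 00001101  (ones: 3)
  rows 24-31 [x1,x2,x3=011]: 00001101  (ones: 3)
  rows 32-39 [x1,x2,x3=100]: 00000000  (ones: 0)
  rows 40-47 [x1,x2,x3=101]: 00000000  (ones: 0)
  rows 48-55 [x1,x2,x3=110]: 00000000  (ones: 0)
  rows 56-63 [x1,x2,x3=111]: 00000000  (ones: 0)
Satisfying assignments = 6+6+3+3+0+0+0+0 = 18

18


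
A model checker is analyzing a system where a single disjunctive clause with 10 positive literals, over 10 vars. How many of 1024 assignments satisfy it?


Step 1: Total=2^10=1024
Step 2: Unsat when all 10 false: 2^0=1
Step 3: Sat=1024-1=1023

1023


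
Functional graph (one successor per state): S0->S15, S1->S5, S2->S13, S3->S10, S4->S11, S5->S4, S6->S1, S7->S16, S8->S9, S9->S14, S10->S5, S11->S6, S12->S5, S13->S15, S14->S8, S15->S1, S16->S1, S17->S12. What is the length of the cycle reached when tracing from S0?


Trace from S0 until a state repeats:
  S0 -> S15 -> S1 -> S5 -> S4 -> S11 -> S6 -> S1
S1 first seen at step 2, revisited at step 7.
Cycle length = 7 - 2 = 5

5


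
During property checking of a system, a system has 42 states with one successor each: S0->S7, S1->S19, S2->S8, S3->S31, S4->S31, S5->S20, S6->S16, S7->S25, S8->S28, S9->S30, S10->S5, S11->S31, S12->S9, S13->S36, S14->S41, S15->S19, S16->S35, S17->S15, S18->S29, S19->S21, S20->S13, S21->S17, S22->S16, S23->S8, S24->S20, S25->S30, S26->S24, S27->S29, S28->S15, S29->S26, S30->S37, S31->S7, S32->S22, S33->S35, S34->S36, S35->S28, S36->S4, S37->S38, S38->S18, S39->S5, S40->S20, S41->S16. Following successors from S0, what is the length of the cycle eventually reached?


Trace from S0 until a state repeats:
  S0 -> S7 -> S25 -> S30 -> S37 -> S38 -> S18 -> S29 -> S26 -> S24 -> S20 -> S13 -> S36 -> S4 -> S31 -> S7
S7 first seen at step 1, revisited at step 15.
Cycle length = 15 - 1 = 14

14


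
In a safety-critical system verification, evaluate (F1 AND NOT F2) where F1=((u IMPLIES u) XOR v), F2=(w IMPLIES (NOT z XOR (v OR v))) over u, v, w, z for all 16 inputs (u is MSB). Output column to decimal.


F1 = ((u IMPLIES u) XOR v)
F2 = (w IMPLIES (NOT z XOR (v OR v)))
Counterexample to F1=>F2 is where F1=1 and F2=0.
Evaluate each row (bits = u,v,w,z, MSB first):
  row 0 [0000]: F1=1 F2=1 -> F1&~F2 -> 0
  row 1 [0001]: F1=1 F2=1 -> F1&~F2 -> 0
  row 2 [0010]: F1=1 F2=1 -> F1&~F2 -> 0
  row 3 [0011]: F1=1 F2=0 -> F1&~F2 -> 1
  row 4 [0100]: F1=0 F2=1 -> F1&~F2 -> 0
  row 5 [0101]: F1=0 F2=1 -> F1&~F2 -> 0
  row 6 [0110]: F1=0 F2=0 -> F1&~F2 -> 0
  row 7 [0111]: F1=0 F2=1 -> F1&~F2 -> 0
  row 8 [1000]: F1=1 F2=1 -> F1&~F2 -> 0
  row 9 [1001]: F1=1 F2=1 -> F1&~F2 -> 0
  row 10 [1010]: F1=1 F2=1 -> F1&~F2 -> 0
  row 11 [1011]: F1=1 F2=0 -> F1&~F2 -> 1
  row 12 [1100]: F1=0 F2=1 -> F1&~F2 -> 0
  row 13 [1101]: F1=0 F2=1 -> F1&~F2 -> 0
  row 14 [1110]: F1=0 F2=0 -> F1&~F2 -> 0
  row 15 [1111]: F1=0 F2=1 -> F1&~F2 -> 0
Full result column, 4 rows per line (u,v fixed per line; w,z runs 00..11 left to right):
  rows 0-3 [u,v=00]: 0001  = hex 1
  rows 4-7 [u,v=01]: 0000  = hex 0
  rows 8-11 [u,v=10]: 0001  = hex 1
  rows 12-15 [u,v=11]: 0000  = hex 0
Counterexample vector (row 0 .. row 15) = 0001000000010000
Output column grouped in 4s = 0001 0000 0001 0000 = 0x1010
Convert to decimal digit by digit (value = value*16 + digit):
  1 -> 1
  1*16 + 0 = 16
  16*16 + 1 = 257
  257*16 + 0 = 4112
Decimal = 4112

4112


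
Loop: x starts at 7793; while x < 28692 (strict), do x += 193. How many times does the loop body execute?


Step 1: x goes from 7793 toward 28692 by 193; the body runs while x<28692, so iterations = ceil((bound-start)/step)
Step 2: Distance=20899
Step 3: ceil(20899/193)=109

109


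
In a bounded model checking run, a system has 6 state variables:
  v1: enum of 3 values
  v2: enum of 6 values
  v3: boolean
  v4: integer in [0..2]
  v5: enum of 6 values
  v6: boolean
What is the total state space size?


State space = product of domain sizes of all variables.
Domain sizes:
  v1 (enum of 3 values): 3
  v2 (enum of 6 values): 6
  v3 (boolean): 2
  v4 (integer in [0..2]): 3
  v5 (enum of 6 values): 6
  v6 (boolean): 2
Product = 3 * 6 * 2 * 3 * 6 * 2 = 1296

1296


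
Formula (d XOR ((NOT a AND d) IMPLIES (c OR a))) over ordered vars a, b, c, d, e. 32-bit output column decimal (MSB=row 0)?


Formula: (d XOR ((NOT a AND d) IMPLIES (c OR a))) over a, b, c, d, e (32 rows)
Evaluate each row (bits = a,b,c,d,e, MSB first):
  row 0 [00000]: (0 XOR ((NOT 0 AND 0) IMPLIES (0 OR 0))) -> 1
  row 1 [00001]: (0 XOR ((NOT 0 AND 0) IMPLIES (0 OR 0))) -> 1
  row 2 [00010]: (1 XOR ((NOT 0 AND 1) IMPLIES (0 OR 0))) -> 1
  row 3 [00011]: (1 XOR ((NOT 0 AND 1) IMPLIES (0 OR 0))) -> 1
  row 4 [00100]: (0 XOR ((NOT 0 AND 0) IMPLIES (1 OR 0))) -> 1
  row 5 [00101]: (0 XOR ((NOT 0 AND 0) IMPLIES (1 OR 0))) -> 1
  row 6 [00110]: (1 XOR ((NOT 0 AND 1) IMPLIES (1 OR 0))) -> 0
  row 7 [00111]: (1 XOR ((NOT 0 AND 1) IMPLIES (1 OR 0))) -> 0
  row 8 [01000]: (0 XOR ((NOT 0 AND 0) IMPLIES (0 OR 0))) -> 1
  row 9 [01001]: (0 XOR ((NOT 0 AND 0) IMPLIES (0 OR 0))) -> 1
  row 10 [01010]: (1 XOR ((NOT 0 AND 1) IMPLIES (0 OR 0))) -> 1
  row 11 [01011]: (1 XOR ((NOT 0 AND 1) IMPLIES (0 OR 0))) -> 1
  row 12 [01100]: (0 XOR ((NOT 0 AND 0) IMPLIES (1 OR 0))) -> 1
  row 13 [01101]: (0 XOR ((NOT 0 AND 0) IMPLIES (1 OR 0))) -> 1
  row 14 [01110]: (1 XOR ((NOT 0 AND 1) IMPLIES (1 OR 0))) -> 0
  row 15 [01111]: (1 XOR ((NOT 0 AND 1) IMPLIES (1 OR 0))) -> 0
  row 16 [10000]: (0 XOR ((NOT 1 AND 0) IMPLIES (0 OR 1))) -> 1
  row 17 [10001]: (0 XOR ((NOT 1 AND 0) IMPLIES (0 OR 1))) -> 1
  row 18 [10010]: (1 XOR ((NOT 1 AND 1) IMPLIES (0 OR 1))) -> 0
  row 19 [10011]: (1 XOR ((NOT 1 AND 1) IMPLIES (0 OR 1))) -> 0
  row 20 [10100]: (0 XOR ((NOT 1 AND 0) IMPLIES (1 OR 1))) -> 1
  row 21 [10101]: (0 XOR ((NOT 1 AND 0) IMPLIES (1 OR 1))) -> 1
  row 22 [10110]: (1 XOR ((NOT 1 AND 1) IMPLIES (1 OR 1))) -> 0
  row 23 [10111]: (1 XOR ((NOT 1 AND 1) IMPLIES (1 OR 1))) -> 0
  row 24 [11000]: (0 XOR ((NOT 1 AND 0) IMPLIES (0 OR 1))) -> 1
  row 25 [11001]: (0 XOR ((NOT 1 AND 0) IMPLIES (0 OR 1))) -> 1
  row 26 [11010]: (1 XOR ((NOT 1 AND 1) IMPLIES (0 OR 1))) -> 0
  row 27 [11011]: (1 XOR ((NOT 1 AND 1) IMPLIES (0 OR 1))) -> 0
  row 28 [11100]: (0 XOR ((NOT 1 AND 0) IMPLIES (1 OR 1))) -> 1
  row 29 [11101]: (0 XOR ((NOT 1 AND 0) IMPLIES (1 OR 1))) -> 1
  row 30 [11110]: (1 XOR ((NOT 1 AND 1) IMPLIES (1 OR 1))) -> 0
  row 31 [11111]: (1 XOR ((NOT 1 AND 1) IMPLIES (1 OR 1))) -> 0
Full result column, 4 rows per line (a,b,c fixed per line; d,e runs 00..11 left to right):
  rows 0-3 [a,b,c=000]: 1111  = hex F
  rows 4-7 [a,b,c=001]: 1100  = hex C
  rows 8-11 [a,b,c=010]: 1111  = hex F
  rows 12-15 [a,b,c=011]: 1100  = hex C
  rows 16-19 [a,b,c=100]: 1100  = hex C
  rows 20-23 [a,b,c=101]: 1100  = hex C
  rows 24-27 [a,b,c=110]: 1100  = hex C
  rows 28-31 [a,b,c=111]: 1100  = hex C
Output column (row 0 .. row 31) = 11111100111111001100110011001100
Output column grouped in 4s = 1111 1100 1111 1100 1100 1100 1100 1100 = 0xFCFCCCCC
Convert to decimal digit by digit (value = value*16 + digit):
  F -> 15
  15*16 + 12 (C) = 252
  252*16 + 15 (F) = 4047
  4047*16 + 12 (C) = 64764
  64764*16 + 12 (C) = 1036236
  1036236*16 + 12 (C) = 16579788
  16579788*16 + 12 (C) = 265276620
  265276620*16 + 12 (C) = 4244425932
Decimal = 4244425932

4244425932
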